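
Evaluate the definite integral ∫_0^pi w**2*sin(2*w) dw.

-pi**2/2

Integrate by parts twice (u = w^2, dv = sin(2*w) dw).
An antiderivative is F(w) = -w**2*cos(2*w)/2 + w*sin(2*w)/2 + cos(2*w)/4.
Then F(pi) - F(0) = (1/4 - pi**2/2) - (1/4) = -pi**2/2.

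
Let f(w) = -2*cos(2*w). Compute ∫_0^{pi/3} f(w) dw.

-sqrt(3)/2

An antiderivative is F(w) = -sin(2*w).
Then F(pi/3) - F(0) = (-sqrt(3)/2) - (0) = -sqrt(3)/2.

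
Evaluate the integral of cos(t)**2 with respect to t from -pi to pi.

pi

Use the identity cos^2(t) = (1 + cos(2*t))/2.
An antiderivative is F(t) = t/2 + sin(2*t)/4.
Then F(pi) - F(-pi) = (pi/2) - (-pi/2) = pi.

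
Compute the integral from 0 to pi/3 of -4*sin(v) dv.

An antiderivative is F(v) = 4*cos(v).
Then F(pi/3) - F(0) = (2) - (4) = -2.

-2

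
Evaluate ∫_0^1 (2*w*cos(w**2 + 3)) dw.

sin(4) - sin(3)

Let u = w**2 + 3, so du = 2*w dw. When w = 0, u = 3; when w = 1, u = 4.
The integral becomes ∫ cos(u) du from 3 to 4, with antiderivative sin(u).
Back in w: F(w) = sin(w**2 + 3).
Then F(1) - F(0) = (sin(4)) - (sin(3)) = sin(4) - sin(3).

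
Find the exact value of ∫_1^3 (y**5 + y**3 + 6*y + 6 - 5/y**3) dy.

1576/9

By the power rule, an antiderivative is F(y) = y**6/6 + y**4/4 + 3*y**2 + 6*y + 5/(2*y**2).
Then F(3) - F(1) = (6733/36) - (143/12) = 1576/9.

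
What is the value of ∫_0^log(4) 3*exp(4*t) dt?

765/4

Let u = exp(t), so du = exp(t) dt. When t = 0, u = 1; when t = log(4), u = 4.
The integral becomes 3·∫ u**3 du from 1 to 4, with antiderivative 3*u**4/4.
Back in t: F(t) = 3*exp(4*t)/4.
Then F(log(4)) - F(0) = (192) - (3/4) = 765/4.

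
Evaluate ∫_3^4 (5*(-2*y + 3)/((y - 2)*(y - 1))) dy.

Factor the denominator: y**2 - 3*y + 2 = (y - 1)(y - 2).
Partial fractions: 5*(-2*y + 3)/((y - 2)*(y - 1)) = -5/(y - 1) - 5/(y - 2).
An antiderivative is F(y) = -5*log(y - 2) - 5*log(y - 1).
Then F(4) - F(3) = (-5*log(3) - 5*log(2)) - (-log(32)) = -5*log(3).

-5*log(3)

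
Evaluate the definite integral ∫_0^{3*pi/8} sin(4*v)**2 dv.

Use the identity sin^2(4*v) = (1 - cos(8*v))/2.
An antiderivative is F(v) = v/2 - sin(8*v)/16.
Then F(3*pi/8) - F(0) = (3*pi/16) - (0) = 3*pi/16.

3*pi/16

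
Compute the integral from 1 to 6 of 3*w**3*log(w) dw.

Integrate by parts once (u = ln w, dv = 3*w**3 dw).
An antiderivative is F(w) = 3*w**4*(4*log(w) - 1)/16.
Then F(6) - F(1) = (-243 + 972*log(2) + 972*log(3)) - (-3/16) = -3885/16 + 972*log(2) + 972*log(3).

-3885/16 + 972*log(2) + 972*log(3)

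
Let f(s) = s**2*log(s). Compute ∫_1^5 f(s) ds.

Integrate by parts once (u = ln s, dv = s**2 ds).
An antiderivative is F(s) = s**3*(3*log(s) - 1)/9.
Then F(5) - F(1) = (-125/9 + 125*log(5)/3) - (-1/9) = -124/9 + 125*log(5)/3.

-124/9 + 125*log(5)/3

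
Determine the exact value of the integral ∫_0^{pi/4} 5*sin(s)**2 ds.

Use the identity sin^2(s) = (1 - cos(2*s))/2.
An antiderivative is F(s) = 5*s/2 - 5*sin(2*s)/4.
Then F(pi/4) - F(0) = (-5/4 + 5*pi/8) - (0) = -5/4 + 5*pi/8.

-5/4 + 5*pi/8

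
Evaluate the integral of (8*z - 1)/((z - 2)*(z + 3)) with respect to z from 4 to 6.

Factor the denominator: z**2 + z - 6 = (z + 3)(z - 2).
Partial fractions: (8*z - 1)/((z - 2)*(z + 3)) = 5/(z + 3) + 3/(z - 2).
An antiderivative is F(z) = 3*log(z - 2) + 5*log(z + 3).
Then F(6) - F(4) = (6*log(2) + 10*log(3)) - (3*log(2) + 5*log(7)) = -5*log(7) + 3*log(2) + 10*log(3).

-5*log(7) + 3*log(2) + 10*log(3)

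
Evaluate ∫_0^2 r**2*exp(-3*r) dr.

Integrate by parts twice (u = r^2, dv = exp(-3*r) dr).
An antiderivative is F(r) = (-9*r**2 - 6*r - 2)*exp(-3*r)/27.
Then F(2) - F(0) = (-50*exp(-6)/27) - (-2/27) = 2/27 - 50*exp(-6)/27.

2/27 - 50*exp(-6)/27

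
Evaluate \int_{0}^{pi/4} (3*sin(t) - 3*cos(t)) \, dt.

An antiderivative is F(t) = -3*sin(t) - 3*cos(t).
Then F(pi/4) - F(0) = (-3*sqrt(2)) - (-3) = 3 - 3*sqrt(2).

3 - 3*sqrt(2)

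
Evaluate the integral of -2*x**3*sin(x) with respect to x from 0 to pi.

2*pi*(6 - pi**2)

Integrate by parts 3 times (u = x^3, dv = -2*sin(x) dx).
An antiderivative is F(x) = 2*x**3*cos(x) - 6*x**2*sin(x) - 12*x*cos(x) + 12*sin(x).
Then F(pi) - F(0) = (2*pi*(6 - pi**2)) - (0) = 2*pi*(6 - pi**2).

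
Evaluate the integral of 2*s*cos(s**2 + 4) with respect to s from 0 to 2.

Let u = s**2 + 4, so du = 2*s ds. When s = 0, u = 4; when s = 2, u = 8.
The integral becomes ∫ cos(u) du from 4 to 8, with antiderivative sin(u).
Back in s: F(s) = sin(s**2 + 4).
Then F(2) - F(0) = (sin(8)) - (sin(4)) = -sin(4) + sin(8).

-sin(4) + sin(8)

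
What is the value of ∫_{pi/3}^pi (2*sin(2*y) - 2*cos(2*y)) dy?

-3/2 + sqrt(3)/2

An antiderivative is F(y) = -sin(2*y) - cos(2*y).
Then F(pi) - F(pi/3) = (-1) - (1/2 - sqrt(3)/2) = -3/2 + sqrt(3)/2.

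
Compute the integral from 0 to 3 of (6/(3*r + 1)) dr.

log(100)

Let u = 3*r + 1, so du = 3 dr. When r = 0, u = 1; when r = 3, u = 10.
The integral becomes 2·∫ 1/u du from 1 to 10, with antiderivative 2*log(u).
Back in r: F(r) = 2*log(3*r + 1).
Then F(3) - F(0) = (log(100)) - (0) = log(100).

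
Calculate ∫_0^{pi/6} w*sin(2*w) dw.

Integrate by parts once (u = w, dv = sin(2*w) dw).
An antiderivative is F(w) = -w*cos(2*w)/2 + sin(2*w)/4.
Then F(pi/6) - F(0) = (-pi/24 + sqrt(3)/8) - (0) = -pi/24 + sqrt(3)/8.

-pi/24 + sqrt(3)/8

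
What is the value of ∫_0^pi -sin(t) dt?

An antiderivative is F(t) = cos(t).
Then F(pi) - F(0) = (-1) - (1) = -2.

-2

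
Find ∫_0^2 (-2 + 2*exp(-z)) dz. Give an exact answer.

An antiderivative is F(z) = -2*z - 2*exp(-z).
Then F(2) - F(0) = (-4 - 2*exp(-2)) - (-2) = -2 - 2*exp(-2).

-2 - 2*exp(-2)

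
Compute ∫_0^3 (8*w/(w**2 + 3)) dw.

Let u = w**2 + 3, so du = 2*w dw. When w = 0, u = 3; when w = 3, u = 12.
The integral becomes 4·∫ 1/u du from 3 to 12, with antiderivative 4*log(u).
Back in w: F(w) = 4*log(w**2 + 3).
Then F(3) - F(0) = (4*log(3) + 8*log(2)) - (log(81)) = 8*log(2).

8*log(2)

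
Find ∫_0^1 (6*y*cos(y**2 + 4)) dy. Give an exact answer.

Let u = y**2 + 4, so du = 2*y dy. When y = 0, u = 4; when y = 1, u = 5.
The integral becomes 3·∫ cos(u) du from 4 to 5, with antiderivative 3*sin(u).
Back in y: F(y) = 3*sin(y**2 + 4).
Then F(1) - F(0) = (3*sin(5)) - (3*sin(4)) = 3*sin(5) - 3*sin(4).

3*sin(5) - 3*sin(4)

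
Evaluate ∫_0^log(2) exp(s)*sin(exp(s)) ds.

-cos(2) + cos(1)

Let u = exp(s), so du = exp(s) ds. When s = 0, u = 1; when s = log(2), u = 2.
The integral becomes ∫ sin(u) du from 1 to 2, with antiderivative -cos(u).
Back in s: F(s) = -cos(exp(s)).
Then F(log(2)) - F(0) = (-cos(2)) - (-cos(1)) = -cos(2) + cos(1).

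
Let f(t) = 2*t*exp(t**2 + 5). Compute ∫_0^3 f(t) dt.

Let u = t**2 + 5, so du = 2*t dt. When t = 0, u = 5; when t = 3, u = 14.
The integral becomes ∫ exp(u) du from 5 to 14, with antiderivative exp(u).
Back in t: F(t) = exp(t**2 + 5).
Then F(3) - F(0) = (exp(14)) - (exp(5)) = -exp(5) + exp(14).

-exp(5) + exp(14)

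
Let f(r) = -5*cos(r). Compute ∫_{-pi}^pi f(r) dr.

An antiderivative is F(r) = -5*sin(r).
Then F(pi) - F(-pi) = (0) - (0) = 0.

0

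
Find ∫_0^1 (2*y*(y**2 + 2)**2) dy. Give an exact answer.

19/3

Let u = y**2 + 2, so du = 2*y dy. When y = 0, u = 2; when y = 1, u = 3.
The integral becomes ∫ u**2 du from 2 to 3, with antiderivative u**3/3.
Back in y: F(y) = (y**2 + 2)**3/3.
Then F(1) - F(0) = (9) - (8/3) = 19/3.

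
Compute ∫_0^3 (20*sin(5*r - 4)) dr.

4*cos(4) - 4*cos(11)

Let u = 5*r - 4, so du = 5 dr. When r = 0, u = -4; when r = 3, u = 11.
The integral becomes 4·∫ sin(u) du from -4 to 11, with antiderivative -4*cos(u).
Back in r: F(r) = -4*cos(5*r - 4).
Then F(3) - F(0) = (-4*cos(11)) - (-4*cos(4)) = 4*cos(4) - 4*cos(11).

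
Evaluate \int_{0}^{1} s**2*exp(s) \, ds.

-2 + E

Integrate by parts twice (u = s^2, dv = exp(s) ds).
An antiderivative is F(s) = (s**2 - 2*s + 2)*exp(s).
Then F(1) - F(0) = (E) - (2) = -2 + E.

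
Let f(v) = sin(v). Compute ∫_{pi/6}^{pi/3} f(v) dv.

-1/2 + sqrt(3)/2

An antiderivative is F(v) = -cos(v).
Then F(pi/3) - F(pi/6) = (-1/2) - (-sqrt(3)/2) = -1/2 + sqrt(3)/2.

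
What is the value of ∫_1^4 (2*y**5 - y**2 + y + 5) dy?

2733/2

By the power rule, an antiderivative is F(y) = y**6/3 - y**3/3 + y**2/2 + 5*y.
Then F(4) - F(1) = (1372) - (11/2) = 2733/2.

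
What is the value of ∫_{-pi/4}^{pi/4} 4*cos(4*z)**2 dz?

Use the identity cos^2(4*z) = (1 + cos(8*z))/2.
An antiderivative is F(z) = 2*z + sin(8*z)/4.
Then F(pi/4) - F(-pi/4) = (pi/2) - (-pi/2) = pi.

pi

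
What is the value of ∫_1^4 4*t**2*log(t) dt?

-28 + 512*log(2)/3

Integrate by parts once (u = ln t, dv = 4*t**2 dt).
An antiderivative is F(t) = 4*t**3*(3*log(t) - 1)/9.
Then F(4) - F(1) = (-256/9 + 512*log(2)/3) - (-4/9) = -28 + 512*log(2)/3.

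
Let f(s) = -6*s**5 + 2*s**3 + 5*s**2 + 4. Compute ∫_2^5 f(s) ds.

By the power rule, an antiderivative is F(s) = -s**6 + s**4/2 + 5*s**3/3 + 4*s.
Then F(5) - F(2) = (-90505/6) - (-104/3) = -30099/2.

-30099/2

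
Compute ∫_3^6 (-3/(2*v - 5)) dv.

An antiderivative is F(v) = -3*log(2*v - 5)/2.
Then F(6) - F(3) = (-3*log(7)/2) - (0) = -3*log(7)/2.

-3*log(7)/2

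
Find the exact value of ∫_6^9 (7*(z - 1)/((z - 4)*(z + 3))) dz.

Factor the denominator: z**2 - z - 12 = (z + 3)(z - 4).
Partial fractions: 7*(z - 1)/((z - 4)*(z + 3)) = 4/(z + 3) + 3/(z - 4).
An antiderivative is F(z) = 3*log(z - 4) + 4*log(z + 3).
Then F(9) - F(6) = (4*log(3) + 3*log(5) + 8*log(2)) - (3*log(2) + 8*log(3)) = -4*log(3) + 5*log(2) + 3*log(5).

-4*log(3) + 5*log(2) + 3*log(5)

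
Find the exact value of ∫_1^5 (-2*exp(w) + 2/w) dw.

-2*exp(5) + 2*log(5) + 2*exp(1)

An antiderivative is F(w) = -2*exp(w) + 2*log(w).
Then F(5) - F(1) = (-2*exp(5) + 2*log(5)) - (-2*exp(1)) = -2*exp(5) + 2*log(5) + 2*exp(1).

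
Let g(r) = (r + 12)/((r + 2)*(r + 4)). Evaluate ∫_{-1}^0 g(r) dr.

log(81/8)

Factor the denominator: r**2 + 6*r + 8 = (r + 4)(r + 2).
Partial fractions: (r + 12)/((r + 2)*(r + 4)) = -4/(r + 4) + 5/(r + 2).
An antiderivative is F(r) = 5*log(r + 2) - 4*log(r + 4).
Then F(0) - F(-1) = (-log(8)) - (-log(81)) = log(81/8).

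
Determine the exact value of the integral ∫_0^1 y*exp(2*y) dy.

Integrate by parts once (u = y, dv = exp(2*y) dy).
An antiderivative is F(y) = (2*y - 1)*exp(2*y)/4.
Then F(1) - F(0) = (exp(2)/4) - (-1/4) = 1/4 + exp(2)/4.

1/4 + exp(2)/4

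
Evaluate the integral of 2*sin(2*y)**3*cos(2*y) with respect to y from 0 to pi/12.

Let u = sin(2*y), so du = 2*cos(2*y) dy. When y = 0, u = 0; when y = pi/12, u = 1/2.
The integral becomes ∫ u**3 du from 0 to 1/2, with antiderivative u**4/4.
Back in y: F(y) = sin(2*y)**4/4.
Then F(pi/12) - F(0) = (1/64) - (0) = 1/64.

1/64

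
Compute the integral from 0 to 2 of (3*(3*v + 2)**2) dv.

Let u = 3*v + 2, so du = 3 dv. When v = 0, u = 2; when v = 2, u = 8.
The integral becomes ∫ u**2 du from 2 to 8, with antiderivative u**3/3.
Back in v: F(v) = (3*v + 2)**3/3.
Then F(2) - F(0) = (512/3) - (8/3) = 168.

168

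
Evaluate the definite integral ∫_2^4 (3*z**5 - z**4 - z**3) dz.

By the power rule, an antiderivative is F(z) = z**6/2 - z**5/5 - z**4/4.
Then F(4) - F(2) = (8896/5) - (108/5) = 8788/5.

8788/5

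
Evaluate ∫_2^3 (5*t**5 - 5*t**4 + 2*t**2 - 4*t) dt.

2075/6

By the power rule, an antiderivative is F(t) = 5*t**6/6 - t**5 + 2*t**3/3 - 2*t**2.
Then F(3) - F(2) = (729/2) - (56/3) = 2075/6.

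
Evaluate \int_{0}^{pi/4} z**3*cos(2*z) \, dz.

Integrate by parts 3 times (u = z^3, dv = cos(2*z) dz).
An antiderivative is F(z) = z**3*sin(2*z)/2 + 3*z**2*cos(2*z)/4 - 3*z*sin(2*z)/4 - 3*cos(2*z)/8.
Then F(pi/4) - F(0) = (pi*(-24 + pi**2)/128) - (-3/8) = -3*pi/16 + pi**3/128 + 3/8.

-3*pi/16 + pi**3/128 + 3/8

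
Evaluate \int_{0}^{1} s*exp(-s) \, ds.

1 - 2*exp(-1)

Integrate by parts once (u = s, dv = exp(-s) ds).
An antiderivative is F(s) = (-s - 1)*exp(-s).
Then F(1) - F(0) = (-2*exp(-1)) - (-1) = 1 - 2*exp(-1).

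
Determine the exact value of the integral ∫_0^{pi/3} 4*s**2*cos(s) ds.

-4*sqrt(3) + 2*sqrt(3)*pi**2/9 + 4*pi/3

Integrate by parts twice (u = s^2, dv = 4*cos(s) ds).
An antiderivative is F(s) = 4*s**2*sin(s) + 8*s*cos(s) - 8*sin(s).
Then F(pi/3) - F(0) = (-4*sqrt(3) + 2*sqrt(3)*pi**2/9 + 4*pi/3) - (0) = -4*sqrt(3) + 2*sqrt(3)*pi**2/9 + 4*pi/3.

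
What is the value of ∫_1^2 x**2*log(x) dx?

Integrate by parts once (u = ln x, dv = x**2 dx).
An antiderivative is F(x) = x**3*(3*log(x) - 1)/9.
Then F(2) - F(1) = (-8/9 + 8*log(2)/3) - (-1/9) = -7/9 + 8*log(2)/3.

-7/9 + 8*log(2)/3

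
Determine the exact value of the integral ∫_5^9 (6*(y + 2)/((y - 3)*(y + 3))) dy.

-log(2) + 6*log(3)

Factor the denominator: y**2 - 9 = (y + 3)(y - 3).
Partial fractions: 6*(y + 2)/((y - 3)*(y + 3)) = 1/(y + 3) + 5/(y - 3).
An antiderivative is F(y) = 5*log(y - 3) + log(y + 3).
Then F(9) - F(5) = (7*log(2) + 6*log(3)) - (8*log(2)) = -log(2) + 6*log(3).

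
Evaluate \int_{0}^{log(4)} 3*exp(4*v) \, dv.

765/4

Let u = exp(v), so du = exp(v) dv. When v = 0, u = 1; when v = log(4), u = 4.
The integral becomes 3·∫ u**3 du from 1 to 4, with antiderivative 3*u**4/4.
Back in v: F(v) = 3*exp(4*v)/4.
Then F(log(4)) - F(0) = (192) - (3/4) = 765/4.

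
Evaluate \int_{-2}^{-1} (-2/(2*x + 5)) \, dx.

An antiderivative is F(x) = -log(2*x + 5).
Then F(-1) - F(-2) = (-log(3)) - (0) = -log(3).

-log(3)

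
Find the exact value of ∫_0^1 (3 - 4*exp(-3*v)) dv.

An antiderivative is F(v) = 3*v + 4*exp(-3*v)/3.
Then F(1) - F(0) = (4*exp(-3)/3 + 3) - (4/3) = 4*exp(-3)/3 + 5/3.

4*exp(-3)/3 + 5/3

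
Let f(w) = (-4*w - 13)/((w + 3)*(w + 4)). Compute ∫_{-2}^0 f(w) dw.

-log(24)

Factor the denominator: w**2 + 7*w + 12 = (w + 4)(w + 3).
Partial fractions: (-4*w - 13)/((w + 3)*(w + 4)) = -3/(w + 4) - 1/(w + 3).
An antiderivative is F(w) = -log(w + 3) - 3*log(w + 4).
Then F(0) - F(-2) = (-6*log(2) - log(3)) - (-log(8)) = -log(24).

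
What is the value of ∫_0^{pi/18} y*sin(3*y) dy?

Integrate by parts once (u = y, dv = sin(3*y) dy).
An antiderivative is F(y) = -y*cos(3*y)/3 + sin(3*y)/9.
Then F(pi/18) - F(0) = (-sqrt(3)*pi/108 + 1/18) - (0) = -sqrt(3)*pi/108 + 1/18.

-sqrt(3)*pi/108 + 1/18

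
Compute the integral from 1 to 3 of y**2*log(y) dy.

Integrate by parts once (u = ln y, dv = y**2 dy).
An antiderivative is F(y) = y**3*(3*log(y) - 1)/9.
Then F(3) - F(1) = (-3 + 9*log(3)) - (-1/9) = -26/9 + 9*log(3).

-26/9 + 9*log(3)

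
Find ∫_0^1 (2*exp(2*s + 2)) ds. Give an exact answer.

-exp(2) + exp(4)

Let u = 2*s + 2, so du = 2 ds. When s = 0, u = 2; when s = 1, u = 4.
The integral becomes ∫ exp(u) du from 2 to 4, with antiderivative exp(u).
Back in s: F(s) = exp(2*s + 2).
Then F(1) - F(0) = (exp(4)) - (exp(2)) = -exp(2) + exp(4).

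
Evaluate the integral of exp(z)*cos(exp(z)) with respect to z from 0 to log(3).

-sin(1) + sin(3)

Let u = exp(z), so du = exp(z) dz. When z = 0, u = 1; when z = log(3), u = 3.
The integral becomes ∫ cos(u) du from 1 to 3, with antiderivative sin(u).
Back in z: F(z) = sin(exp(z)).
Then F(log(3)) - F(0) = (sin(3)) - (sin(1)) = -sin(1) + sin(3).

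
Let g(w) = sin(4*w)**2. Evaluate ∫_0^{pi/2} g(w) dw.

Use the identity sin^2(4*w) = (1 - cos(8*w))/2.
An antiderivative is F(w) = w/2 - sin(8*w)/16.
Then F(pi/2) - F(0) = (pi/4) - (0) = pi/4.

pi/4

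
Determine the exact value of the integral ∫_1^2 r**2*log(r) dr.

Integrate by parts once (u = ln r, dv = r**2 dr).
An antiderivative is F(r) = r**3*(3*log(r) - 1)/9.
Then F(2) - F(1) = (-8/9 + 8*log(2)/3) - (-1/9) = -7/9 + 8*log(2)/3.

-7/9 + 8*log(2)/3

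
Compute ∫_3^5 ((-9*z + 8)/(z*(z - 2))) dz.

-4*log(5) - log(3)

Factor the denominator: z**2 - 2*z = z(z - 2).
Partial fractions: (-9*z + 8)/(z*(z - 2)) = -4/z - 5/(z - 2).
An antiderivative is F(z) = -4*log(z) - 5*log(z - 2).
Then F(5) - F(3) = (-4*log(5) - 5*log(3)) - (-log(81)) = -4*log(5) - log(3).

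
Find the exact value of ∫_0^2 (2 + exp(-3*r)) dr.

13/3 - exp(-6)/3

An antiderivative is F(r) = 2*r - exp(-3*r)/3.
Then F(2) - F(0) = (4 - exp(-6)/3) - (-1/3) = 13/3 - exp(-6)/3.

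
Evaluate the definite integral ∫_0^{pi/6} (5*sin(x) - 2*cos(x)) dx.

An antiderivative is F(x) = -2*sin(x) - 5*cos(x).
Then F(pi/6) - F(0) = (-5*sqrt(3)/2 - 1) - (-5) = 4 - 5*sqrt(3)/2.

4 - 5*sqrt(3)/2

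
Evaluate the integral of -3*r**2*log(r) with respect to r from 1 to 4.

Integrate by parts once (u = ln r, dv = -3*r**2 dr).
An antiderivative is F(r) = -r**3*(3*log(r) - 1)/3.
Then F(4) - F(1) = (64/3 - 128*log(2)) - (1/3) = 21 - 128*log(2).

21 - 128*log(2)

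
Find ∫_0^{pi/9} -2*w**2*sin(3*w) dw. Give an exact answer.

Integrate by parts twice (u = w^2, dv = -2*sin(3*w) dw).
An antiderivative is F(w) = 2*w**2*cos(3*w)/3 - 4*w*sin(3*w)/9 - 4*cos(3*w)/27.
Then F(pi/9) - F(0) = (-2*sqrt(3)*pi/81 - 2/27 + pi**2/243) - (-4/27) = -2*sqrt(3)*pi/81 + pi**2/243 + 2/27.

-2*sqrt(3)*pi/81 + pi**2/243 + 2/27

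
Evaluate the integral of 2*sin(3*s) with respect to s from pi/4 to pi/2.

-sqrt(2)/3

An antiderivative is F(s) = -2*cos(3*s)/3.
Then F(pi/2) - F(pi/4) = (0) - (sqrt(2)/3) = -sqrt(2)/3.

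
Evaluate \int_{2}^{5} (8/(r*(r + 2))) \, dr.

Factor the denominator: r**2 + 2*r = (r + 2)r.
Partial fractions: 8/(r*(r + 2)) = -4/(r + 2) + 4/r.
An antiderivative is F(r) = 4*log(r) - 4*log(r + 2).
Then F(5) - F(2) = (-4*log(7) + 4*log(5)) - (-log(16)) = -4*log(7) + 4*log(2) + 4*log(5).

-4*log(7) + 4*log(2) + 4*log(5)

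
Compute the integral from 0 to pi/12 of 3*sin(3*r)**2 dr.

Use the identity sin^2(3*r) = (1 - cos(6*r))/2.
An antiderivative is F(r) = 3*r/2 - sin(6*r)/4.
Then F(pi/12) - F(0) = (-1/4 + pi/8) - (0) = -1/4 + pi/8.

-1/4 + pi/8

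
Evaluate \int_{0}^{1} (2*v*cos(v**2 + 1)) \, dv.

Let u = v**2 + 1, so du = 2*v dv. When v = 0, u = 1; when v = 1, u = 2.
The integral becomes ∫ cos(u) du from 1 to 2, with antiderivative sin(u).
Back in v: F(v) = sin(v**2 + 1).
Then F(1) - F(0) = (sin(2)) - (sin(1)) = -sin(1) + sin(2).

-sin(1) + sin(2)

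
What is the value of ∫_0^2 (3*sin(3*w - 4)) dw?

cos(4) - cos(2)

Let u = 3*w - 4, so du = 3 dw. When w = 0, u = -4; when w = 2, u = 2.
The integral becomes ∫ sin(u) du from -4 to 2, with antiderivative -cos(u).
Back in w: F(w) = -cos(3*w - 4).
Then F(2) - F(0) = (-cos(2)) - (-cos(4)) = cos(4) - cos(2).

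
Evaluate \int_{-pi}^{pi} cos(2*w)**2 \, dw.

Use the identity cos^2(2*w) = (1 + cos(4*w))/2.
An antiderivative is F(w) = w/2 + sin(4*w)/8.
Then F(pi) - F(-pi) = (pi/2) - (-pi/2) = pi.

pi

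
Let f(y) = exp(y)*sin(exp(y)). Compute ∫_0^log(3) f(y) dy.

Let u = exp(y), so du = exp(y) dy. When y = 0, u = 1; when y = log(3), u = 3.
The integral becomes ∫ sin(u) du from 1 to 3, with antiderivative -cos(u).
Back in y: F(y) = -cos(exp(y)).
Then F(log(3)) - F(0) = (-cos(3)) - (-cos(1)) = cos(1) - cos(3).

cos(1) - cos(3)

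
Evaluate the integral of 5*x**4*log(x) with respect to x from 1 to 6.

-1555 + 7776*log(2) + 7776*log(3)

Integrate by parts once (u = ln x, dv = 5*x**4 dx).
An antiderivative is F(x) = x**5*(5*log(x) - 1)/5.
Then F(6) - F(1) = (-7776/5 + 7776*log(2) + 7776*log(3)) - (-1/5) = -1555 + 7776*log(2) + 7776*log(3).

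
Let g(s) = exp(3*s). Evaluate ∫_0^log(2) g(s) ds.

Let u = exp(s), so du = exp(s) ds. When s = 0, u = 1; when s = log(2), u = 2.
The integral becomes ∫ u**2 du from 1 to 2, with antiderivative u**3/3.
Back in s: F(s) = exp(3*s)/3.
Then F(log(2)) - F(0) = (8/3) - (1/3) = 7/3.

7/3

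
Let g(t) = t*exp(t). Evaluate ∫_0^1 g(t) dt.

Integrate by parts once (u = t, dv = exp(t) dt).
An antiderivative is F(t) = (t - 1)*exp(t).
Then F(1) - F(0) = (0) - (-1) = 1.

1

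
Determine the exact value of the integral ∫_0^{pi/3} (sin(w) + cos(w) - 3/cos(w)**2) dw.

An antiderivative is F(w) = sin(w) - cos(w) - 3*tan(w).
Then F(pi/3) - F(0) = (-5*sqrt(3)/2 - 1/2) - (-1) = 1/2 - 5*sqrt(3)/2.

1/2 - 5*sqrt(3)/2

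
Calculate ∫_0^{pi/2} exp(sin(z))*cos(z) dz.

Let u = sin(z), so du = cos(z) dz. When z = 0, u = 0; when z = pi/2, u = 1.
The integral becomes ∫ exp(u) du from 0 to 1, with antiderivative exp(u).
Back in z: F(z) = exp(sin(z)).
Then F(pi/2) - F(0) = (E) - (1) = -1 + E.

-1 + E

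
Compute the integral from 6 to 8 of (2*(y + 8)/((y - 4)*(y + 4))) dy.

Factor the denominator: y**2 - 16 = (y + 4)(y - 4).
Partial fractions: 2*(y + 8)/((y - 4)*(y + 4)) = -1/(y + 4) + 3/(y - 4).
An antiderivative is F(y) = 3*log(y - 4) - log(y + 4).
Then F(8) - F(6) = (log(16/3)) - (log(4/5)) = log(20/3).

log(20/3)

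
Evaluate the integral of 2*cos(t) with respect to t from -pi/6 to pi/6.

2

An antiderivative is F(t) = 2*sin(t).
Then F(pi/6) - F(-pi/6) = (1) - (-1) = 2.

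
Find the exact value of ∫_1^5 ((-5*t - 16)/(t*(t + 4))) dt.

Factor the denominator: t**2 + 4*t = (t + 4)t.
Partial fractions: (-5*t - 16)/(t*(t + 4)) = -1/(t + 4) - 4/t.
An antiderivative is F(t) = -4*log(t) - log(t + 4).
Then F(5) - F(1) = (-4*log(5) - 2*log(3)) - (-log(5)) = -3*log(5) - 2*log(3).

-3*log(5) - 2*log(3)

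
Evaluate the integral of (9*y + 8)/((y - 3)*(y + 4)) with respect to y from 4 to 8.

-4*log(2) + 4*log(3) + 5*log(5)

Factor the denominator: y**2 + y - 12 = (y + 4)(y - 3).
Partial fractions: (9*y + 8)/((y - 3)*(y + 4)) = 4/(y + 4) + 5/(y - 3).
An antiderivative is F(y) = 5*log(y - 3) + 4*log(y + 4).
Then F(8) - F(4) = (4*log(3) + 8*log(2) + 5*log(5)) - (12*log(2)) = -4*log(2) + 4*log(3) + 5*log(5).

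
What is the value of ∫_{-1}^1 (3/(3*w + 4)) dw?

An antiderivative is F(w) = log(3*w + 4).
Then F(1) - F(-1) = (log(7)) - (0) = log(7).

log(7)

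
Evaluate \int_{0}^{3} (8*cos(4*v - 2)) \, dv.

Let u = 4*v - 2, so du = 4 dv. When v = 0, u = -2; when v = 3, u = 10.
The integral becomes 2·∫ cos(u) du from -2 to 10, with antiderivative 2*sin(u).
Back in v: F(v) = 2*sin(4*v - 2).
Then F(3) - F(0) = (2*sin(10)) - (-2*sin(2)) = 2*sin(10) + 2*sin(2).

2*sin(10) + 2*sin(2)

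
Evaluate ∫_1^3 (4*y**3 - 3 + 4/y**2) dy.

230/3

By the power rule, an antiderivative is F(y) = y**4 - 3*y - 4/y.
Then F(3) - F(1) = (212/3) - (-6) = 230/3.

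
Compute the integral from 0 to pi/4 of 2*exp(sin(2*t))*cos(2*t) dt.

-1 + E

Let u = sin(2*t), so du = 2*cos(2*t) dt. When t = 0, u = 0; when t = pi/4, u = 1.
The integral becomes ∫ exp(u) du from 0 to 1, with antiderivative exp(u).
Back in t: F(t) = exp(sin(2*t)).
Then F(pi/4) - F(0) = (E) - (1) = -1 + E.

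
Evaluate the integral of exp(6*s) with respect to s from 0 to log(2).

Let u = exp(s), so du = exp(s) ds. When s = 0, u = 1; when s = log(2), u = 2.
The integral becomes ∫ u**5 du from 1 to 2, with antiderivative u**6/6.
Back in s: F(s) = exp(6*s)/6.
Then F(log(2)) - F(0) = (32/3) - (1/6) = 21/2.

21/2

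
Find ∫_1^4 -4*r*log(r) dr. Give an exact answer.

15 - 64*log(2)

Integrate by parts once (u = ln r, dv = -4*r dr).
An antiderivative is F(r) = -r**2*(2*log(r) - 1).
Then F(4) - F(1) = (16 - 64*log(2)) - (1) = 15 - 64*log(2).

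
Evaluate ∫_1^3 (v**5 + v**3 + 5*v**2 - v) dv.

542/3

By the power rule, an antiderivative is F(v) = v**6/6 + v**4/4 + 5*v**3/3 - v**2/2.
Then F(3) - F(1) = (729/4) - (19/12) = 542/3.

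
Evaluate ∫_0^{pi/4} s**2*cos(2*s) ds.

Integrate by parts twice (u = s^2, dv = cos(2*s) ds).
An antiderivative is F(s) = s**2*sin(2*s)/2 + s*cos(2*s)/2 - sin(2*s)/4.
Then F(pi/4) - F(0) = (-1/4 + pi**2/32) - (0) = -1/4 + pi**2/32.

-1/4 + pi**2/32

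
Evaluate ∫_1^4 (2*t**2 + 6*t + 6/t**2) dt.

By the power rule, an antiderivative is F(t) = 2*t**3/3 + 3*t**2 - 6/t.
Then F(4) - F(1) = (535/6) - (-7/3) = 183/2.

183/2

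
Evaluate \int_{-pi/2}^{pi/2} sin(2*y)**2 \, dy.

Use the identity sin^2(2*y) = (1 - cos(4*y))/2.
An antiderivative is F(y) = y/2 - sin(4*y)/8.
Then F(pi/2) - F(-pi/2) = (pi/4) - (-pi/4) = pi/2.

pi/2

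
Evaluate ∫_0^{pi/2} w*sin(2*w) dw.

pi/4

Integrate by parts once (u = w, dv = sin(2*w) dw).
An antiderivative is F(w) = -w*cos(2*w)/2 + sin(2*w)/4.
Then F(pi/2) - F(0) = (pi/4) - (0) = pi/4.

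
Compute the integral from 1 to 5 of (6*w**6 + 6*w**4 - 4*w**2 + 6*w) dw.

7414984/105

By the power rule, an antiderivative is F(w) = 6*w**7/7 + 6*w**5/5 - 4*w**3/3 + 3*w**2.
Then F(5) - F(1) = (1483075/21) - (391/105) = 7414984/105.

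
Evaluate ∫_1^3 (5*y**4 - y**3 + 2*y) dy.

By the power rule, an antiderivative is F(y) = y**5 - y**4/4 + y**2.
Then F(3) - F(1) = (927/4) - (7/4) = 230.

230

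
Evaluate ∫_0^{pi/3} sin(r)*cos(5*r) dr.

Use the identity sin(r)cos(5*r) = [sin(6*r) + sin(-4*r)]/2.
An antiderivative is F(r) = cos(4*r)/8 - cos(6*r)/12.
Then F(pi/3) - F(0) = (-7/48) - (1/24) = -3/16.

-3/16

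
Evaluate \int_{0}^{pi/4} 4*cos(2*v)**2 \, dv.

Use the identity cos^2(2*v) = (1 + cos(4*v))/2.
An antiderivative is F(v) = 2*v + sin(4*v)/2.
Then F(pi/4) - F(0) = (pi/2) - (0) = pi/2.

pi/2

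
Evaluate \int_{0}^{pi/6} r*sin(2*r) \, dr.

Integrate by parts once (u = r, dv = sin(2*r) dr).
An antiderivative is F(r) = -r*cos(2*r)/2 + sin(2*r)/4.
Then F(pi/6) - F(0) = (-pi/24 + sqrt(3)/8) - (0) = -pi/24 + sqrt(3)/8.

-pi/24 + sqrt(3)/8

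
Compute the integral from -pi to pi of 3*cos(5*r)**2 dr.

3*pi

Use the identity cos^2(5*r) = (1 + cos(10*r))/2.
An antiderivative is F(r) = 3*r/2 + 3*sin(10*r)/20.
Then F(pi) - F(-pi) = (3*pi/2) - (-3*pi/2) = 3*pi.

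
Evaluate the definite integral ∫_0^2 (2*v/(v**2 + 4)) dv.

Let u = v**2 + 4, so du = 2*v dv. When v = 0, u = 4; when v = 2, u = 8.
The integral becomes ∫ 1/u du from 4 to 8, with antiderivative log(u).
Back in v: F(v) = log(v**2 + 4).
Then F(2) - F(0) = (log(8)) - (log(4)) = log(2).

log(2)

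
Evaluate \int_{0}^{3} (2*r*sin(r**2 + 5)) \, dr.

Let u = r**2 + 5, so du = 2*r dr. When r = 0, u = 5; when r = 3, u = 14.
The integral becomes ∫ sin(u) du from 5 to 14, with antiderivative -cos(u).
Back in r: F(r) = -cos(r**2 + 5).
Then F(3) - F(0) = (-cos(14)) - (-cos(5)) = -cos(14) + cos(5).

-cos(14) + cos(5)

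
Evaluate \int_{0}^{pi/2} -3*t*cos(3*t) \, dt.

1/3 + pi/2

Integrate by parts once (u = t, dv = -3*cos(3*t) dt).
An antiderivative is F(t) = -t*sin(3*t) - cos(3*t)/3.
Then F(pi/2) - F(0) = (pi/2) - (-1/3) = 1/3 + pi/2.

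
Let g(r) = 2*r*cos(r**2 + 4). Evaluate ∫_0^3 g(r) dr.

Let u = r**2 + 4, so du = 2*r dr. When r = 0, u = 4; when r = 3, u = 13.
The integral becomes ∫ cos(u) du from 4 to 13, with antiderivative sin(u).
Back in r: F(r) = sin(r**2 + 4).
Then F(3) - F(0) = (sin(13)) - (sin(4)) = sin(13) - sin(4).

sin(13) - sin(4)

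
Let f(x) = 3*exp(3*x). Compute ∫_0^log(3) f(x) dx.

26

Let u = exp(x), so du = exp(x) dx. When x = 0, u = 1; when x = log(3), u = 3.
The integral becomes 3·∫ u**2 du from 1 to 3, with antiderivative u**3.
Back in x: F(x) = exp(3*x).
Then F(log(3)) - F(0) = (27) - (1) = 26.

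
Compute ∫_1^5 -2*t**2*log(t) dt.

248/9 - 250*log(5)/3

Integrate by parts once (u = ln t, dv = -2*t**2 dt).
An antiderivative is F(t) = -2*t**3*(3*log(t) - 1)/9.
Then F(5) - F(1) = (250/9 - 250*log(5)/3) - (2/9) = 248/9 - 250*log(5)/3.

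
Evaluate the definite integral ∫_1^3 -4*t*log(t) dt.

8 - 18*log(3)

Integrate by parts once (u = ln t, dv = -4*t dt).
An antiderivative is F(t) = -t**2*(2*log(t) - 1).
Then F(3) - F(1) = (9 - 18*log(3)) - (1) = 8 - 18*log(3).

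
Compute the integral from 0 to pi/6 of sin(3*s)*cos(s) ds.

5/16

Use the identity sin(3*s)cos(s) = [sin(4*s) + sin(2*s)]/2.
An antiderivative is F(s) = -cos(2*s)/4 - cos(4*s)/8.
Then F(pi/6) - F(0) = (-1/16) - (-3/8) = 5/16.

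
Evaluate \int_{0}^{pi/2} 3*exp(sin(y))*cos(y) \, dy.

Let u = sin(y), so du = cos(y) dy. When y = 0, u = 0; when y = pi/2, u = 1.
The integral becomes 3·∫ exp(u) du from 0 to 1, with antiderivative 3*exp(u).
Back in y: F(y) = 3*exp(sin(y)).
Then F(pi/2) - F(0) = (3*E) - (3) = -3 + 3*E.

-3 + 3*E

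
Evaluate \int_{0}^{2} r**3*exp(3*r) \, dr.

2/27 + 46*exp(6)/27

Integrate by parts 3 times (u = r^3, dv = exp(3*r) dr).
An antiderivative is F(r) = (9*r**3 - 9*r**2 + 6*r - 2)*exp(3*r)/27.
Then F(2) - F(0) = (46*exp(6)/27) - (-2/27) = 2/27 + 46*exp(6)/27.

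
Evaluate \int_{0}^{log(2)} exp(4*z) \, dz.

Let u = exp(z), so du = exp(z) dz. When z = 0, u = 1; when z = log(2), u = 2.
The integral becomes ∫ u**3 du from 1 to 2, with antiderivative u**4/4.
Back in z: F(z) = exp(4*z)/4.
Then F(log(2)) - F(0) = (4) - (1/4) = 15/4.

15/4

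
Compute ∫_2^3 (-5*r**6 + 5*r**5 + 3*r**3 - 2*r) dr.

By the power rule, an antiderivative is F(r) = -5*r**7/7 + 5*r**6/6 + 3*r**4/4 - r**2.
Then F(3) - F(2) = (-25281/28) - (-632/21) = -73315/84.

-73315/84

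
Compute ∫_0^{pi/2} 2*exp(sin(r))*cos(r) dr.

-2 + 2*E

Let u = sin(r), so du = cos(r) dr. When r = 0, u = 0; when r = pi/2, u = 1.
The integral becomes 2·∫ exp(u) du from 0 to 1, with antiderivative 2*exp(u).
Back in r: F(r) = 2*exp(sin(r)).
Then F(pi/2) - F(0) = (2*E) - (2) = -2 + 2*E.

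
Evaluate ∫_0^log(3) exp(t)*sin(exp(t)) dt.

cos(1) - cos(3)

Let u = exp(t), so du = exp(t) dt. When t = 0, u = 1; when t = log(3), u = 3.
The integral becomes ∫ sin(u) du from 1 to 3, with antiderivative -cos(u).
Back in t: F(t) = -cos(exp(t)).
Then F(log(3)) - F(0) = (-cos(3)) - (-cos(1)) = cos(1) - cos(3).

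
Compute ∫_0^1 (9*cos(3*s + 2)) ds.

Let u = 3*s + 2, so du = 3 ds. When s = 0, u = 2; when s = 1, u = 5.
The integral becomes 3·∫ cos(u) du from 2 to 5, with antiderivative 3*sin(u).
Back in s: F(s) = 3*sin(3*s + 2).
Then F(1) - F(0) = (3*sin(5)) - (3*sin(2)) = 3*sin(5) - 3*sin(2).

3*sin(5) - 3*sin(2)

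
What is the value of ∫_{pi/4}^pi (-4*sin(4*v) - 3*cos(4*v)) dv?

2

An antiderivative is F(v) = -3*sin(4*v)/4 + cos(4*v).
Then F(pi) - F(pi/4) = (1) - (-1) = 2.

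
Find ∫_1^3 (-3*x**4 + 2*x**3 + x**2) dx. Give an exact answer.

-1448/15

By the power rule, an antiderivative is F(x) = -3*x**5/5 + x**4/2 + x**3/3.
Then F(3) - F(1) = (-963/10) - (7/30) = -1448/15.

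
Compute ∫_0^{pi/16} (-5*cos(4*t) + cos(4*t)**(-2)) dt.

1/4 - 5*sqrt(2)/8

An antiderivative is F(t) = -5*sin(4*t)/4 + tan(4*t)/4.
Then F(pi/16) - F(0) = (1/4 - 5*sqrt(2)/8) - (0) = 1/4 - 5*sqrt(2)/8.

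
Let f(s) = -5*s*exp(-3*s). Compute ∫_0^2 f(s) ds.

-5/9 + 35*exp(-6)/9

Integrate by parts once (u = s, dv = -5*exp(-3*s) ds).
An antiderivative is F(s) = (15*s + 5)*exp(-3*s)/9.
Then F(2) - F(0) = (35*exp(-6)/9) - (5/9) = -5/9 + 35*exp(-6)/9.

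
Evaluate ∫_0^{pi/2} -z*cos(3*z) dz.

Integrate by parts once (u = z, dv = -cos(3*z) dz).
An antiderivative is F(z) = -z*sin(3*z)/3 - cos(3*z)/9.
Then F(pi/2) - F(0) = (pi/6) - (-1/9) = 1/9 + pi/6.

1/9 + pi/6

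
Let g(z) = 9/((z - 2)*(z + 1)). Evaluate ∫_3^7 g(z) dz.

-3*log(2) + 3*log(5)

Factor the denominator: z**2 - z - 2 = (z + 1)(z - 2).
Partial fractions: 9/((z - 2)*(z + 1)) = -3/(z + 1) + 3/(z - 2).
An antiderivative is F(z) = 3*log(z - 2) - 3*log(z + 1).
Then F(7) - F(3) = (-9*log(2) + 3*log(5)) - (-log(64)) = -3*log(2) + 3*log(5).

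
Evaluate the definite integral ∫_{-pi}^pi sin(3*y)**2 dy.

pi

Use the identity sin^2(3*y) = (1 - cos(6*y))/2.
An antiderivative is F(y) = y/2 - sin(6*y)/12.
Then F(pi) - F(-pi) = (pi/2) - (-pi/2) = pi.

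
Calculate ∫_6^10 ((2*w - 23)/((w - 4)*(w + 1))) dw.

-5*log(7) - 3*log(3) + 5*log(11)

Factor the denominator: w**2 - 3*w - 4 = (w + 1)(w - 4).
Partial fractions: (2*w - 23)/((w - 4)*(w + 1)) = 5/(w + 1) - 3/(w - 4).
An antiderivative is F(w) = -3*log(w - 4) + 5*log(w + 1).
Then F(10) - F(6) = (-3*log(3) - 3*log(2) + 5*log(11)) - (-3*log(2) + 5*log(7)) = -5*log(7) - 3*log(3) + 5*log(11).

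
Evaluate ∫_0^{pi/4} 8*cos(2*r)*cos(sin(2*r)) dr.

4*sin(1)

Let u = sin(2*r), so du = 2*cos(2*r) dr. When r = 0, u = 0; when r = pi/4, u = 1.
The integral becomes 4·∫ cos(u) du from 0 to 1, with antiderivative 4*sin(u).
Back in r: F(r) = 4*sin(sin(2*r)).
Then F(pi/4) - F(0) = (4*sin(1)) - (0) = 4*sin(1).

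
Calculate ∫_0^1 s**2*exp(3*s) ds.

Integrate by parts twice (u = s^2, dv = exp(3*s) ds).
An antiderivative is F(s) = (9*s**2 - 6*s + 2)*exp(3*s)/27.
Then F(1) - F(0) = (5*exp(3)/27) - (2/27) = -2/27 + 5*exp(3)/27.

-2/27 + 5*exp(3)/27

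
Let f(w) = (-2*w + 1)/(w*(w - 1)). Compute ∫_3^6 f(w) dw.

Factor the denominator: w**2 - w = w(w - 1).
Partial fractions: (-2*w + 1)/(w*(w - 1)) = -1/w - 1/(w - 1).
An antiderivative is F(w) = -log(w) - log(w - 1).
Then F(6) - F(3) = (-log(30)) - (-log(6)) = -log(5).

-log(5)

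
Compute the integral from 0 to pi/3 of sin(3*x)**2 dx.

Use the identity sin^2(3*x) = (1 - cos(6*x))/2.
An antiderivative is F(x) = x/2 - sin(6*x)/12.
Then F(pi/3) - F(0) = (pi/6) - (0) = pi/6.

pi/6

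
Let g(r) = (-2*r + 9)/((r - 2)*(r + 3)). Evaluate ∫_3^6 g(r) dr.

Factor the denominator: r**2 + r - 6 = (r + 3)(r - 2).
Partial fractions: (-2*r + 9)/((r - 2)*(r + 3)) = -3/(r + 3) + 1/(r - 2).
An antiderivative is F(r) = log(r - 2) - 3*log(r + 3).
Then F(6) - F(3) = (-6*log(3) + 2*log(2)) - (-3*log(3) - 3*log(2)) = log(32/27).

log(32/27)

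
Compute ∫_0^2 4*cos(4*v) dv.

sin(8)

Let u = 4*v, so du = 4 dv. When v = 0, u = 0; when v = 2, u = 8.
The integral becomes ∫ cos(u) du from 0 to 8, with antiderivative sin(u).
Back in v: F(v) = sin(4*v).
Then F(2) - F(0) = (sin(8)) - (0) = sin(8).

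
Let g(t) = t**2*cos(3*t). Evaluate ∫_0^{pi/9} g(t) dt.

Integrate by parts twice (u = t^2, dv = cos(3*t) dt).
An antiderivative is F(t) = t**2*sin(3*t)/3 + 2*t*cos(3*t)/9 - 2*sin(3*t)/27.
Then F(pi/9) - F(0) = (-sqrt(3)/27 + sqrt(3)*pi**2/486 + pi/81) - (0) = -sqrt(3)/27 + sqrt(3)*pi**2/486 + pi/81.

-sqrt(3)/27 + sqrt(3)*pi**2/486 + pi/81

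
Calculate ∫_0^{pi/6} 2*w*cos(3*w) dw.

Integrate by parts once (u = w, dv = 2*cos(3*w) dw).
An antiderivative is F(w) = 2*w*sin(3*w)/3 + 2*cos(3*w)/9.
Then F(pi/6) - F(0) = (pi/9) - (2/9) = -2/9 + pi/9.

-2/9 + pi/9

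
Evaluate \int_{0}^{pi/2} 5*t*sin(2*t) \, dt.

Integrate by parts once (u = t, dv = 5*sin(2*t) dt).
An antiderivative is F(t) = -5*t*cos(2*t)/2 + 5*sin(2*t)/4.
Then F(pi/2) - F(0) = (5*pi/4) - (0) = 5*pi/4.

5*pi/4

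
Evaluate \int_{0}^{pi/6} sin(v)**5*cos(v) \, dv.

1/384

Let u = sin(v), so du = cos(v) dv. When v = 0, u = 0; when v = pi/6, u = 1/2.
The integral becomes ∫ u**5 du from 0 to 1/2, with antiderivative u**6/6.
Back in v: F(v) = sin(v)**6/6.
Then F(pi/6) - F(0) = (1/384) - (0) = 1/384.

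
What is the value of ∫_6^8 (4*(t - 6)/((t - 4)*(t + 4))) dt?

Factor the denominator: t**2 - 16 = (t + 4)(t - 4).
Partial fractions: 4*(t - 6)/((t - 4)*(t + 4)) = 5/(t + 4) - 1/(t - 4).
An antiderivative is F(t) = -log(t - 4) + 5*log(t + 4).
Then F(8) - F(6) = (5*log(3) + 8*log(2)) - (4*log(2) + 5*log(5)) = -5*log(5) + 4*log(2) + 5*log(3).

-5*log(5) + 4*log(2) + 5*log(3)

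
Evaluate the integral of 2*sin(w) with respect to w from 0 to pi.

4

An antiderivative is F(w) = -2*cos(w).
Then F(pi) - F(0) = (2) - (-2) = 4.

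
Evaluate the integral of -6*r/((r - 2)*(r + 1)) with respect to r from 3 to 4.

-log(25)

Factor the denominator: r**2 - r - 2 = (r + 1)(r - 2).
Partial fractions: -6*r/((r - 2)*(r + 1)) = -2/(r + 1) - 4/(r - 2).
An antiderivative is F(r) = -4*log(r - 2) - 2*log(r + 1).
Then F(4) - F(3) = (-2*log(5) - 4*log(2)) - (-log(16)) = -log(25).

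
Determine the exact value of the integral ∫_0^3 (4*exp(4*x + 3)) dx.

Let u = 4*x + 3, so du = 4 dx. When x = 0, u = 3; when x = 3, u = 15.
The integral becomes ∫ exp(u) du from 3 to 15, with antiderivative exp(u).
Back in x: F(x) = exp(4*x + 3).
Then F(3) - F(0) = (exp(15)) - (exp(3)) = -exp(3) + exp(15).

-exp(3) + exp(15)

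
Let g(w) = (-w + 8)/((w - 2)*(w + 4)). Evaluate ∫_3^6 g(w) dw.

Factor the denominator: w**2 + 2*w - 8 = (w + 4)(w - 2).
Partial fractions: (-w + 8)/((w - 2)*(w + 4)) = -2/(w + 4) + 1/(w - 2).
An antiderivative is F(w) = log(w - 2) - 2*log(w + 4).
Then F(6) - F(3) = (-log(25)) - (-log(49)) = log(49/25).

log(49/25)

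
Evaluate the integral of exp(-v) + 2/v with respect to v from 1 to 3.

An antiderivative is F(v) = 2*log(v) - exp(-v).
Then F(3) - F(1) = (-exp(-3) + 2*log(3)) - (-exp(-1)) = -exp(-3) + exp(-1) + 2*log(3).

-exp(-3) + exp(-1) + 2*log(3)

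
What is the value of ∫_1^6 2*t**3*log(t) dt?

Integrate by parts once (u = ln t, dv = 2*t**3 dt).
An antiderivative is F(t) = t**4*(4*log(t) - 1)/8.
Then F(6) - F(1) = (-162 + 648*log(2) + 648*log(3)) - (-1/8) = -1295/8 + 648*log(2) + 648*log(3).

-1295/8 + 648*log(2) + 648*log(3)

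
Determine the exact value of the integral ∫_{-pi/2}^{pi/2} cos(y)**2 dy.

Use the identity cos^2(y) = (1 + cos(2*y))/2.
An antiderivative is F(y) = y/2 + sin(2*y)/4.
Then F(pi/2) - F(-pi/2) = (pi/4) - (-pi/4) = pi/2.

pi/2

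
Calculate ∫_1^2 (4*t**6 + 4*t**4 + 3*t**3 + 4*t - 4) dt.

15487/140

By the power rule, an antiderivative is F(t) = 4*t**7/7 + 4*t**5/5 + 3*t**4/4 + 2*t**2 - 4*t.
Then F(2) - F(1) = (3876/35) - (17/140) = 15487/140.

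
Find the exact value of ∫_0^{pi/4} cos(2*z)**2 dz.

pi/8

Use the identity cos^2(2*z) = (1 + cos(4*z))/2.
An antiderivative is F(z) = z/2 + sin(4*z)/8.
Then F(pi/4) - F(0) = (pi/8) - (0) = pi/8.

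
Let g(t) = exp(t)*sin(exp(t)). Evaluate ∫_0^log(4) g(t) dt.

Let u = exp(t), so du = exp(t) dt. When t = 0, u = 1; when t = log(4), u = 4.
The integral becomes ∫ sin(u) du from 1 to 4, with antiderivative -cos(u).
Back in t: F(t) = -cos(exp(t)).
Then F(log(4)) - F(0) = (-cos(4)) - (-cos(1)) = cos(1) - cos(4).

cos(1) - cos(4)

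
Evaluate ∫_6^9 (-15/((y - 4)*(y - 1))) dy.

-10*log(5) + 20*log(2)

Factor the denominator: y**2 - 5*y + 4 = (y - 1)(y - 4).
Partial fractions: -15/((y - 4)*(y - 1)) = 5/(y - 1) - 5/(y - 4).
An antiderivative is F(y) = -5*log(y - 4) + 5*log(y - 1).
Then F(9) - F(6) = (-5*log(5) + 15*log(2)) - (-5*log(2) + 5*log(5)) = -10*log(5) + 20*log(2).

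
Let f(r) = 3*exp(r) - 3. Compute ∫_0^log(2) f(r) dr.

3 - 3*log(2)

An antiderivative is F(r) = -3*r + 3*exp(r).
Then F(log(2)) - F(0) = (6 - 3*log(2)) - (3) = 3 - 3*log(2).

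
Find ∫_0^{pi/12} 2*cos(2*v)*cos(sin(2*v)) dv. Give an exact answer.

Let u = sin(2*v), so du = 2*cos(2*v) dv. When v = 0, u = 0; when v = pi/12, u = 1/2.
The integral becomes ∫ cos(u) du from 0 to 1/2, with antiderivative sin(u).
Back in v: F(v) = sin(sin(2*v)).
Then F(pi/12) - F(0) = (sin(1/2)) - (0) = sin(1/2).

sin(1/2)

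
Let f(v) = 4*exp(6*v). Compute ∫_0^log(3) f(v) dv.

Let u = exp(v), so du = exp(v) dv. When v = 0, u = 1; when v = log(3), u = 3.
The integral becomes 4·∫ u**5 du from 1 to 3, with antiderivative 2*u**6/3.
Back in v: F(v) = 2*exp(6*v)/3.
Then F(log(3)) - F(0) = (486) - (2/3) = 1456/3.

1456/3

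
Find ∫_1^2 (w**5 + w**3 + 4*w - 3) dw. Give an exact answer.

69/4

By the power rule, an antiderivative is F(w) = w**6/6 + w**4/4 + 2*w**2 - 3*w.
Then F(2) - F(1) = (50/3) - (-7/12) = 69/4.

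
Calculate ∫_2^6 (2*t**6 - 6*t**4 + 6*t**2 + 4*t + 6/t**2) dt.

2489702/35

By the power rule, an antiderivative is F(t) = 2*t**7/7 - 6*t**5/5 + 2*t**3 + 2*t**2 - 6/t.
Then F(6) - F(2) = (2490373/35) - (671/35) = 2489702/35.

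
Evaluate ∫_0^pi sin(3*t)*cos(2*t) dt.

6/5

Use the identity sin(3*t)cos(2*t) = [sin(5*t) + sin(t)]/2.
An antiderivative is F(t) = -cos(t)/2 - cos(5*t)/10.
Then F(pi) - F(0) = (3/5) - (-3/5) = 6/5.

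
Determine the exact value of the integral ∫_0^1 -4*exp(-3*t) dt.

-4/3 + 4*exp(-3)/3

An antiderivative is F(t) = 4*exp(-3*t)/3.
Then F(1) - F(0) = (4*exp(-3)/3) - (4/3) = -4/3 + 4*exp(-3)/3.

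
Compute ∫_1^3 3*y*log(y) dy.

Integrate by parts once (u = ln y, dv = 3*y dy).
An antiderivative is F(y) = 3*y**2*(2*log(y) - 1)/4.
Then F(3) - F(1) = (-27/4 + 27*log(3)/2) - (-3/4) = -6 + 27*log(3)/2.

-6 + 27*log(3)/2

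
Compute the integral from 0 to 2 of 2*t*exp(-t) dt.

Integrate by parts once (u = t, dv = 2*exp(-t) dt).
An antiderivative is F(t) = (-2*t - 2)*exp(-t).
Then F(2) - F(0) = (-6*exp(-2)) - (-2) = 2 - 6*exp(-2).

2 - 6*exp(-2)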